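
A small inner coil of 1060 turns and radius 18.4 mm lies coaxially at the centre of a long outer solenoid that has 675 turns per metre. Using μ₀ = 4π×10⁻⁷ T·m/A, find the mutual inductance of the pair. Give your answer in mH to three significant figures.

M ≈ 0.956 mH

The outer solenoid produces a uniform field B₁ = μ₀n₁I₁ across the inner coil,
so the flux linkage is N₂Φ = N₂B₁A₂ = μ₀n₁N₂A₂·I₁, giving M = μ₀n₁N₂A₂.
A₂ = πr² = π(1.840×10^-2 m)² = 1.064×10^-3 m².
M = (4π×10⁻⁷)(675)(1060)(1.064×10^-3) = 9.563×10^-4 H.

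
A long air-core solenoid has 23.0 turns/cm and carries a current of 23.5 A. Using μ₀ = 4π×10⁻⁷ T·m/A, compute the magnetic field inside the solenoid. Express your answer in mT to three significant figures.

B ≈ 67.9 mT

Inside a long solenoid, B = μ₀nI.
B = (4π×10⁻⁷)(2.300×10^3 m⁻¹)(23.5 A) = 6.792×10^-2 T.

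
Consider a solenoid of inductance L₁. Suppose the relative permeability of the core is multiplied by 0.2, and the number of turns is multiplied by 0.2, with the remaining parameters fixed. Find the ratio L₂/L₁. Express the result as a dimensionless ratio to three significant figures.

For a solenoid, L ∝ μᵣN²A/ℓ.
L₂/L₁ = (0.2) × (0.2)^2 = 0.008.

L₂/L₁ = 0.008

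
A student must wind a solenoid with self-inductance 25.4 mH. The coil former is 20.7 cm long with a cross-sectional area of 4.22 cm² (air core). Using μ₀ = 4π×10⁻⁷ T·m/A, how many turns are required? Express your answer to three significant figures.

N ≈ 3150 turns

A = 4.22 cm² = 4.220×10^-4 m².
From L = μ₀N²A/ℓ, N = √(Lℓ / (μ₀A)).
N = √[(2.540×10^-2)(0.207) / ((4π×10⁻⁷)×4.220×10^-4)] = √(9.9147×10^6) ≈ 3148.8.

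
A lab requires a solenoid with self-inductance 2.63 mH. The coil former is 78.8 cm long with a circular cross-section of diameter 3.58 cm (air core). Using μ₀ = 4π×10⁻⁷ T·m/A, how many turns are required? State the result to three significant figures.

N ≈ 1280 turns

A = π(d/2)² = π(1.790×10^-2 m)² = 1.007×10^-3 m².
From L = μ₀N²A/ℓ, N = √(Lℓ / (μ₀A)).
N = √[(2.630×10^-3)(0.788) / ((4π×10⁻⁷)×1.007×10^-3)] = √(1.638×10^6) ≈ 1280.0.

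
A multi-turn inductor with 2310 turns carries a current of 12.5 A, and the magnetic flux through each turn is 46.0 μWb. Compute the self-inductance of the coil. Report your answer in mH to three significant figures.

L ≈ 8.50 mH

Self-inductance is defined by L = NΦ_B/I (flux linkage over current).
L = (2310)(4.600×10^-5 Wb)/(12.5 A) = 8.501×10^-3 H.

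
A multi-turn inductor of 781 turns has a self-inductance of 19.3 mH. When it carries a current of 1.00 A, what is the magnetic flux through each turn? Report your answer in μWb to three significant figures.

From L = NΦ_B/I, the flux per turn is Φ_B = LI/N.
Φ_B = (1.930×10^-2 H)(1.00 A)/781 = 2.471×10^-5 Wb.

Φ_B ≈ 24.7 μWb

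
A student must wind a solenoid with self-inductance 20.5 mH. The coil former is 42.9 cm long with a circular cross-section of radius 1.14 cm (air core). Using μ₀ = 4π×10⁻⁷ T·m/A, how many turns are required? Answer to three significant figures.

A = πr² = π(1.140×10^-2 m)² = 4.083×10^-4 m².
From L = μ₀N²A/ℓ, N = √(Lℓ / (μ₀A)).
N = √[(2.050×10^-2)(0.429) / ((4π×10⁻⁷)×4.083×10^-4)] = √(1.714×10^7) ≈ 4140.2.

N ≈ 4140 turns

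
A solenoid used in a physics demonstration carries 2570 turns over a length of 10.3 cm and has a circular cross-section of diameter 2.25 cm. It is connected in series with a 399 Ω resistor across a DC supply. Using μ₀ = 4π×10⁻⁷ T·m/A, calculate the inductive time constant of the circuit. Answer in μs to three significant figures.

A = π(d/2)² = π(1.125×10^-2 m)² = 3.976×10^-4 m².
L = μ₀N²A/ℓ = (4π×10⁻⁷)(2570)²(3.976×10^-4)/(0.103) = 3.204×10^-2 H.
τ = L/R = (3.204×10^-2)/(399) = 8.030×10^-5 s.

τ ≈ 80.3 μs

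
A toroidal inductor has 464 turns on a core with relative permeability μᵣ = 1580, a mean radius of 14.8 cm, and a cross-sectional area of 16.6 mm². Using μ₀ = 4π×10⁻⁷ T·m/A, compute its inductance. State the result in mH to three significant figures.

L ≈ 7.63 mH

For a thin toroid, L = μ₀μᵣN²A/(2πR).
L = (4π×10⁻⁷)(1580)(464)²(1.660×10^-5) / (2π×0.148 m) = 7.631×10^-3 H.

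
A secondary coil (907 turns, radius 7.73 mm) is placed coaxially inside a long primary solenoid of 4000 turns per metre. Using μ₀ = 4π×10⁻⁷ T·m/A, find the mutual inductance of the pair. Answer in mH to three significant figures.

M ≈ 0.856 mH

The outer solenoid produces a uniform field B₁ = μ₀n₁I₁ across the inner coil,
so the flux linkage is N₂Φ = N₂B₁A₂ = μ₀n₁N₂A₂·I₁, giving M = μ₀n₁N₂A₂.
A₂ = πr² = π(7.730×10^-3 m)² = 1.877×10^-4 m².
M = (4π×10⁻⁷)(4000)(907)(1.877×10^-4) = 8.558×10^-4 H.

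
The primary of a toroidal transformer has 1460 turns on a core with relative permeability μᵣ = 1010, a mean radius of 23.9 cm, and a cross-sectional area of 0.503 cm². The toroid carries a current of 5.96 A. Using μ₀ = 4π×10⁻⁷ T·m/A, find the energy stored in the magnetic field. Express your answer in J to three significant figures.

L = μ₀μᵣN²A/(2πR) = (4π×10⁻⁷)(1010)(1460)²(5.030×10^-5)/(2π×0.239) = 9.062×10^-2 H.
U = ½LI² = ½(9.062×10^-2)(5.96)² = 1.609 J.

U ≈ 1.61 J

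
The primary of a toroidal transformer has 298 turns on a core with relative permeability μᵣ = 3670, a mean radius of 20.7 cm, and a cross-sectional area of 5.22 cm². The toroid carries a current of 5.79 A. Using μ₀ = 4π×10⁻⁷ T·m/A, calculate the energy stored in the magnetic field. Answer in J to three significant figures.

L = μ₀μᵣN²A/(2πR) = (4π×10⁻⁷)(3670)(298)²(5.220×10^-4)/(2π×0.207) = 0.1644 H.
U = ½LI² = ½(0.1644)(5.79)² = 2.755 J.

U ≈ 2.76 J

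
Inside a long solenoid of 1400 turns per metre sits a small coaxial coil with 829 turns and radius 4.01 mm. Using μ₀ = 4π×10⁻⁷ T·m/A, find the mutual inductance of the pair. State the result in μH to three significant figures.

The outer solenoid produces a uniform field B₁ = μ₀n₁I₁ across the inner coil,
so the flux linkage is N₂Φ = N₂B₁A₂ = μ₀n₁N₂A₂·I₁, giving M = μ₀n₁N₂A₂.
A₂ = πr² = π(4.010×10^-3 m)² = 5.052×10^-5 m².
M = (4π×10⁻⁷)(1400)(829)(5.052×10^-5) = 7.368×10^-5 H.

M ≈ 73.7 μH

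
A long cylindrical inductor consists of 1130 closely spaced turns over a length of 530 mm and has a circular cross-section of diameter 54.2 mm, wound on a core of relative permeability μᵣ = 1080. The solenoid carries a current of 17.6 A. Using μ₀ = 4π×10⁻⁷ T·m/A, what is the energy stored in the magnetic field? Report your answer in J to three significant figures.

U ≈ 1170 J

A = π(d/2)² = π(2.710×10^-2 m)² = 2.307×10^-3 m².
L = μ₀μᵣN²A/ℓ = (4π×10⁻⁷)(1080)(1130)²(2.307×10^-3)/(0.53) = 7.544 H.
U = ½LI² = ½(7.544)(17.6)² = 1.168×10^3 J.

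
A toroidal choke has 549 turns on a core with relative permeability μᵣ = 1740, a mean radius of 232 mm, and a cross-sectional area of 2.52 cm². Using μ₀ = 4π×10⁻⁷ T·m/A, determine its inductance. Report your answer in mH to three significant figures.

L ≈ 114 mH

For a thin toroid, L = μ₀μᵣN²A/(2πR).
L = (4π×10⁻⁷)(1740)(549)²(2.520×10^-4) / (2π×0.232 m) = 0.1139 H.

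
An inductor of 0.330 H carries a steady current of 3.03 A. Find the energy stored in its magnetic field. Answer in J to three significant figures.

Stored magnetic energy: U = ½LI².
U = ½(0.33 H)(3.03 A)² = 1.5148 J.

U ≈ 1.51 J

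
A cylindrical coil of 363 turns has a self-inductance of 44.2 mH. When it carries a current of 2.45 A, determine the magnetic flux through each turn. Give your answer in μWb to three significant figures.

Φ_B ≈ 298 μWb

From L = NΦ_B/I, the flux per turn is Φ_B = LI/N.
Φ_B = (4.420×10^-2 H)(2.45 A)/363 = 2.983×10^-4 Wb.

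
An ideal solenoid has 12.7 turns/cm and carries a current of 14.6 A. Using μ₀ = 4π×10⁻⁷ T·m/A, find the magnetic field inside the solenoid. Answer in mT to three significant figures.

B ≈ 23.3 mT

Inside a long solenoid, B = μ₀nI.
B = (4π×10⁻⁷)(1.270×10^3 m⁻¹)(14.6 A) = 2.330×10^-2 T.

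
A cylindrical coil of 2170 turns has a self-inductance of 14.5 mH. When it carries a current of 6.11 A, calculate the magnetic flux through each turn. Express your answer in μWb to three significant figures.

Φ_B ≈ 40.8 μWb

From L = NΦ_B/I, the flux per turn is Φ_B = LI/N.
Φ_B = (1.450×10^-2 H)(6.11 A)/2170 = 4.083×10^-5 Wb.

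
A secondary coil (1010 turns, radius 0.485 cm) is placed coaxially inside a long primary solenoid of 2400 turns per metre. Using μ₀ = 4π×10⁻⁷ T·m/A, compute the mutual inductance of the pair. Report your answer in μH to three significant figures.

The outer solenoid produces a uniform field B₁ = μ₀n₁I₁ across the inner coil,
so the flux linkage is N₂Φ = N₂B₁A₂ = μ₀n₁N₂A₂·I₁, giving M = μ₀n₁N₂A₂.
A₂ = πr² = π(4.850×10^-3 m)² = 7.390×10^-5 m².
M = (4π×10⁻⁷)(2400)(1010)(7.390×10^-5) = 2.251×10^-4 H.

M ≈ 225 μH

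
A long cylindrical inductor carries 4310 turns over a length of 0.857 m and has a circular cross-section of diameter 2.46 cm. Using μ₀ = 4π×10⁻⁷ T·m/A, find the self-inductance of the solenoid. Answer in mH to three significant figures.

A = π(d/2)² = π(1.230×10^-2 m)² = 4.753×10^-4 m².
For a long solenoid, L = μ₀N²A/ℓ.
L = (4π×10⁻⁷)(4310)²(4.753×10^-4)/(0.857 m) = 1.2946×10^-2 H.

L ≈ 12.9 mH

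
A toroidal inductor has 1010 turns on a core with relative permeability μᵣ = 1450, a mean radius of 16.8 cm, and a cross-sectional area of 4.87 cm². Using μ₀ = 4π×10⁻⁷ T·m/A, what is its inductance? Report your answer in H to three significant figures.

L ≈ 0.858 H

For a thin toroid, L = μ₀μᵣN²A/(2πR).
L = (4π×10⁻⁷)(1450)(1010)²(4.870×10^-4) / (2π×0.168 m) = 0.8576 H.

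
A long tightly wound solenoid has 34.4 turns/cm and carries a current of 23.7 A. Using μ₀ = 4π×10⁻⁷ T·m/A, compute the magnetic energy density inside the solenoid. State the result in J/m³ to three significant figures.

u ≈ 4180 J/m³

B = μ₀nI = (4π×10⁻⁷)(3.440×10^3)(23.7) = 0.10245 T.
u = B²/(2μ₀) = (0.10245)²/(2×4π×10⁻⁷) = 4.176×10^3 J/m³.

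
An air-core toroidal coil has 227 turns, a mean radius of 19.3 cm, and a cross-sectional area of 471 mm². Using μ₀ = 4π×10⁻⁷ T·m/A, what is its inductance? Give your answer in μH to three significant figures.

For a thin toroid, L = μ₀N²A/(2πR).
L = (4π×10⁻⁷)(227)²(4.710×10^-4) / (2π×0.193 m) = 2.515×10^-5 H.

L ≈ 25.2 μH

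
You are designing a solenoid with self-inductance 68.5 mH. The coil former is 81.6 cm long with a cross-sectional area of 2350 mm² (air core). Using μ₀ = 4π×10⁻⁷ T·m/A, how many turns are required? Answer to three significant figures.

N ≈ 4350 turns

A = 2350 mm² = 2.350×10^-3 m².
From L = μ₀N²A/ℓ, N = √(Lℓ / (μ₀A)).
N = √[(6.850×10^-2)(0.816) / ((4π×10⁻⁷)×2.350×10^-3)] = √(1.893×10^7) ≈ 4350.6.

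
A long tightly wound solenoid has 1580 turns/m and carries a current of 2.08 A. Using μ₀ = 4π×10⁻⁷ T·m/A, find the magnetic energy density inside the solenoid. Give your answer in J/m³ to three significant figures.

B = μ₀nI = (4π×10⁻⁷)(1.580×10^3)(2.08) = 4.130×10^-3 T.
u = B²/(2μ₀) = (4.130×10^-3)²/(2×4π×10⁻⁷) = 6.786 J/m³.

u ≈ 6.79 J/m³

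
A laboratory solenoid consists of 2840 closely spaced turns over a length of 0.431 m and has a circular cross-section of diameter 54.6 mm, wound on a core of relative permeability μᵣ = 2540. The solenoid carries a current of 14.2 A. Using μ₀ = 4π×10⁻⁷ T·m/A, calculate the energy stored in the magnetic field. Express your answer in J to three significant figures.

U ≈ 14100 J

A = π(d/2)² = π(2.730×10^-2 m)² = 2.341×10^-3 m².
L = μ₀μᵣN²A/ℓ = (4π×10⁻⁷)(2540)(2840)²(2.341×10^-3)/(0.431) = 139.9 H.
U = ½LI² = ½(139.9)(14.2)² = 1.410×10^4 J.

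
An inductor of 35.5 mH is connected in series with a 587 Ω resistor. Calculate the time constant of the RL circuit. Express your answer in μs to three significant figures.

τ ≈ 60.5 μs

τ = L/R = (3.550×10^-2 H)/(587 Ω) = 6.048×10^-5 s.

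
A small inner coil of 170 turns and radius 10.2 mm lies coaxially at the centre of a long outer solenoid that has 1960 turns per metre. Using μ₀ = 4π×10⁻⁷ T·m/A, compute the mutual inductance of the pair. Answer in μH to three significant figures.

The outer solenoid produces a uniform field B₁ = μ₀n₁I₁ across the inner coil,
so the flux linkage is N₂Φ = N₂B₁A₂ = μ₀n₁N₂A₂·I₁, giving M = μ₀n₁N₂A₂.
A₂ = πr² = π(1.020×10^-2 m)² = 3.269×10^-4 m².
M = (4π×10⁻⁷)(1960)(170)(3.269×10^-4) = 1.369×10^-4 H.

M ≈ 137 μH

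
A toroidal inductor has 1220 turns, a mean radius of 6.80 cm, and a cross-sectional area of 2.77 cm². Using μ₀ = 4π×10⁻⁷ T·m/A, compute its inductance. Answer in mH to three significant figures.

L ≈ 1.21 mH

For a thin toroid, L = μ₀N²A/(2πR).
L = (4π×10⁻⁷)(1220)²(2.770×10^-4) / (2π×6.800×10^-2 m) = 1.213×10^-3 H.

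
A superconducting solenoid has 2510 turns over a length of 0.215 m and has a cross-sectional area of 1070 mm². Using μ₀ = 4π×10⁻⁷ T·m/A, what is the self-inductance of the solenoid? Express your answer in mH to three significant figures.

A = 1070 mm² = 1.070×10^-3 m².
For a long solenoid, L = μ₀N²A/ℓ.
L = (4π×10⁻⁷)(2510)²(1.070×10^-3)/(0.215 m) = 3.940×10^-2 H.

L ≈ 39.4 mH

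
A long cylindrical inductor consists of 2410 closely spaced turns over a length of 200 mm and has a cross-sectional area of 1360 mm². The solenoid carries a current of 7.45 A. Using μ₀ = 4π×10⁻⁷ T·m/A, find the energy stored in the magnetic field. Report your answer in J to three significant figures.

A = 1360 mm² = 1.360×10^-3 m².
L = μ₀N²A/ℓ = (4π×10⁻⁷)(2410)²(1.360×10^-3)/(0.2) = 4.963×10^-2 H.
U = ½LI² = ½(4.963×10^-2)(7.45)² = 1.377 J.

U ≈ 1.38 J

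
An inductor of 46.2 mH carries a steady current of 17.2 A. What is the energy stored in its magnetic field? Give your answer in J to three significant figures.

U ≈ 6.83 J

Stored magnetic energy: U = ½LI².
U = ½(4.620×10^-2 H)(17.2 A)² = 6.834 J.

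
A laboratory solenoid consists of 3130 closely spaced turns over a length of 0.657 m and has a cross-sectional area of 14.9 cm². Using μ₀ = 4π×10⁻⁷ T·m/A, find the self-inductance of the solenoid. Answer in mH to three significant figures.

L ≈ 27.9 mH

A = 14.9 cm² = 1.490×10^-3 m².
For a long solenoid, L = μ₀N²A/ℓ.
L = (4π×10⁻⁷)(3130)²(1.490×10^-3)/(0.657 m) = 2.792×10^-2 H.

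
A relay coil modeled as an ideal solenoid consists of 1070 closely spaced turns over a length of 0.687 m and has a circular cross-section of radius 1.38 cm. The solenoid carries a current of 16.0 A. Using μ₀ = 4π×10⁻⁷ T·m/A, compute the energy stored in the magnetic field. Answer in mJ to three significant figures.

U ≈ 160 mJ

A = πr² = π(1.380×10^-2 m)² = 5.983×10^-4 m².
L = μ₀N²A/ℓ = (4π×10⁻⁷)(1070)²(5.983×10^-4)/(0.687) = 1.253×10^-3 H.
U = ½LI² = ½(1.253×10^-3)(16.0)² = 0.1604 J.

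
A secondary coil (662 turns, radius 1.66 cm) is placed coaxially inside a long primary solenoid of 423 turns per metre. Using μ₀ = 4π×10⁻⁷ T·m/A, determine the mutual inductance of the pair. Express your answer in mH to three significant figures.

The outer solenoid produces a uniform field B₁ = μ₀n₁I₁ across the inner coil,
so the flux linkage is N₂Φ = N₂B₁A₂ = μ₀n₁N₂A₂·I₁, giving M = μ₀n₁N₂A₂.
A₂ = πr² = π(1.660×10^-2 m)² = 8.657×10^-4 m².
M = (4π×10⁻⁷)(423)(662)(8.657×10^-4) = 3.046×10^-4 H.

M ≈ 0.305 mH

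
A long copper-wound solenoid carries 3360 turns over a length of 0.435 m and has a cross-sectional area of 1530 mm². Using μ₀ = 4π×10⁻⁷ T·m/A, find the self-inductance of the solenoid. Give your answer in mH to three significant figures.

A = 1530 mm² = 1.530×10^-3 m².
For a long solenoid, L = μ₀N²A/ℓ.
L = (4π×10⁻⁷)(3360)²(1.530×10^-3)/(0.435 m) = 4.990×10^-2 H.

L ≈ 49.9 mH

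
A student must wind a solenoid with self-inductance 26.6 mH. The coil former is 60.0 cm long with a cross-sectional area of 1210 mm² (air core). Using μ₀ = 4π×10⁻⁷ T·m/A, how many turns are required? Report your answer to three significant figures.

N ≈ 3240 turns

A = 1210 mm² = 1.210×10^-3 m².
From L = μ₀N²A/ℓ, N = √(Lℓ / (μ₀A)).
N = √[(2.660×10^-2)(0.6) / ((4π×10⁻⁷)×1.210×10^-3)] = √(1.050×10^7) ≈ 3239.8.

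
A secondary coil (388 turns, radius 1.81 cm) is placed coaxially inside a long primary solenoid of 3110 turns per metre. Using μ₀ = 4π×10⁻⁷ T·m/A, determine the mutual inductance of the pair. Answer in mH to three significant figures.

M ≈ 1.56 mH

The outer solenoid produces a uniform field B₁ = μ₀n₁I₁ across the inner coil,
so the flux linkage is N₂Φ = N₂B₁A₂ = μ₀n₁N₂A₂·I₁, giving M = μ₀n₁N₂A₂.
A₂ = πr² = π(1.810×10^-2 m)² = 1.029×10^-3 m².
M = (4π×10⁻⁷)(3110)(388)(1.029×10^-3) = 1.561×10^-3 H.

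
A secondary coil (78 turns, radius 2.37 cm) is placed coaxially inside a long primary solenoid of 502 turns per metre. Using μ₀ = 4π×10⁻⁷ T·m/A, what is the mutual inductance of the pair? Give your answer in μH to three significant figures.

The outer solenoid produces a uniform field B₁ = μ₀n₁I₁ across the inner coil,
so the flux linkage is N₂Φ = N₂B₁A₂ = μ₀n₁N₂A₂·I₁, giving M = μ₀n₁N₂A₂.
A₂ = πr² = π(2.370×10^-2 m)² = 1.7646×10^-3 m².
M = (4π×10⁻⁷)(502)(78)(1.7646×10^-3) = 8.683×10^-5 H.

M ≈ 86.8 μH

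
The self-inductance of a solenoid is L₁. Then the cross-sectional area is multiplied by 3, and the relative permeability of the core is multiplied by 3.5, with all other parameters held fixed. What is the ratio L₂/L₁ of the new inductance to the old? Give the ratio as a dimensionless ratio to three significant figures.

For a solenoid, L ∝ μᵣN²A/ℓ.
L₂/L₁ = (3) × (3.5) = 10.5.

L₂/L₁ = 10.5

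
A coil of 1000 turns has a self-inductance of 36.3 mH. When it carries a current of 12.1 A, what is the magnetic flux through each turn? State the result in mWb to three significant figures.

From L = NΦ_B/I, the flux per turn is Φ_B = LI/N.
Φ_B = (3.630×10^-2 H)(12.1 A)/1000 = 4.392×10^-4 Wb.

Φ_B ≈ 0.439 mWb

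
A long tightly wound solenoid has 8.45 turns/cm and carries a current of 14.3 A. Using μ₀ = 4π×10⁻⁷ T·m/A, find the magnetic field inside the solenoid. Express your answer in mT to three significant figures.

Inside a long solenoid, B = μ₀nI.
B = (4π×10⁻⁷)(845 m⁻¹)(14.3 A) = 1.518×10^-2 T.

B ≈ 15.2 mT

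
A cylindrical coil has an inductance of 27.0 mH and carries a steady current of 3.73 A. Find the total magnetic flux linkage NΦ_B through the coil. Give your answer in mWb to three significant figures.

From L = NΦ_B/I, the flux linkage is NΦ_B = LI.
NΦ_B = (2.700×10^-2 H)(3.73 A) = 0.1007 Wb.

NΦ_B ≈ 101 mWb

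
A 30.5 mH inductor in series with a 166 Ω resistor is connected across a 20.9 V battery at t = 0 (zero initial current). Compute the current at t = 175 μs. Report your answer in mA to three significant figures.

τ = L/R = 3.050×10^-2/166 = 1.837×10^-4 s; final current I_∞ = ε/R = 20.9/166 = 0.1259 A.
I(t) = I_∞(1 − e^(−t/τ)) with t/τ = 0.952.
I = (0.1259)(1 − e^(−0.952)) = 7.733×10^-2 A.

I ≈ 77.3 mA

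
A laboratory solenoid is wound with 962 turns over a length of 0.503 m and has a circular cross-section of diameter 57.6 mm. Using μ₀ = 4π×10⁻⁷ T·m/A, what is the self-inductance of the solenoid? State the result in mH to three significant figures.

L ≈ 6.02 mH

A = π(d/2)² = π(2.880×10^-2 m)² = 2.606×10^-3 m².
For a long solenoid, L = μ₀N²A/ℓ.
L = (4π×10⁻⁷)(962)²(2.606×10^-3)/(0.503 m) = 6.0246×10^-3 H.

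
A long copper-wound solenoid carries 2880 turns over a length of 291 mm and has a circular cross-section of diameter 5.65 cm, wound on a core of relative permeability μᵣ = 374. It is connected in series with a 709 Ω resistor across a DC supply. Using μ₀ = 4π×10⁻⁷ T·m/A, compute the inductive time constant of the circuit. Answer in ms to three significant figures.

A = π(d/2)² = π(2.825×10^-2 m)² = 2.507×10^-3 m².
L = μ₀μᵣN²A/ℓ = (4π×10⁻⁷)(374)(2880)²(2.507×10^-3)/(0.291) = 33.59 H.
τ = L/R = (33.59)/(709) = 4.737×10^-2 s.

τ ≈ 47.4 ms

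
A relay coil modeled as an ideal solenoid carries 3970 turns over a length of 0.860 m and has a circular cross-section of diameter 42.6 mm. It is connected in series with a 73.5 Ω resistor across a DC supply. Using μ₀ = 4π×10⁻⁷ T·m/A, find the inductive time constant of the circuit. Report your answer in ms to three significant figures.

τ ≈ 0.447 ms

A = π(d/2)² = π(2.130×10^-2 m)² = 1.425×10^-3 m².
L = μ₀N²A/ℓ = (4π×10⁻⁷)(3970)²(1.425×10^-3)/(0.86) = 3.282×10^-2 H.
τ = L/R = (3.282×10^-2)/(73.5) = 4.466×10^-4 s.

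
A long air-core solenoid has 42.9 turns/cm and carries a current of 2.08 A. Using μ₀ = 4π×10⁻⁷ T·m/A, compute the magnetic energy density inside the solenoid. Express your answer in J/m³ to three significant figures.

u ≈ 50.0 J/m³

B = μ₀nI = (4π×10⁻⁷)(4.290×10^3)(2.08) = 1.121×10^-2 T.
u = B²/(2μ₀) = (1.121×10^-2)²/(2×4π×10⁻⁷) = 50.03 J/m³.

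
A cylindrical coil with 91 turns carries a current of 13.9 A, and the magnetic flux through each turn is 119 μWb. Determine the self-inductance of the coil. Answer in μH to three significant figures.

L ≈ 779 μH

Self-inductance is defined by L = NΦ_B/I (flux linkage over current).
L = (91)(1.190×10^-4 Wb)/(13.9 A) = 7.791×10^-4 H.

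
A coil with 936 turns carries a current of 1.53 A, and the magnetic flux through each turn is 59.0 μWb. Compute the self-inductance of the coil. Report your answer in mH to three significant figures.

L ≈ 36.1 mH

Self-inductance is defined by L = NΦ_B/I (flux linkage over current).
L = (936)(5.900×10^-5 Wb)/(1.53 A) = 3.609×10^-2 H.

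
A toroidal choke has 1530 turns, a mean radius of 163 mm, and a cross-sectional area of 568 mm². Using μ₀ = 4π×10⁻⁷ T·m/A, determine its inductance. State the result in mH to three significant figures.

L ≈ 1.63 mH

For a thin toroid, L = μ₀N²A/(2πR).
L = (4π×10⁻⁷)(1530)²(5.680×10^-4) / (2π×0.163 m) = 1.631×10^-3 H.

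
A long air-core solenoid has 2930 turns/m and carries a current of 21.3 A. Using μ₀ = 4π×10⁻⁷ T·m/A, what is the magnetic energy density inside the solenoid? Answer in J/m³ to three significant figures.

u ≈ 2450 J/m³

B = μ₀nI = (4π×10⁻⁷)(2.930×10^3)(21.3) = 7.843×10^-2 T.
u = B²/(2μ₀) = (7.843×10^-2)²/(2×4π×10⁻⁷) = 2.447×10^3 J/m³.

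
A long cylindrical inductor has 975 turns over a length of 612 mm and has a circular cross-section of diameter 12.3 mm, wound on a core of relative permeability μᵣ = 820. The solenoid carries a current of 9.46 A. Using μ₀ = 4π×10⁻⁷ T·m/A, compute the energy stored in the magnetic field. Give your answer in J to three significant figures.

A = π(d/2)² = π(6.150×10^-3 m)² = 1.188×10^-4 m².
L = μ₀μᵣN²A/ℓ = (4π×10⁻⁷)(820)(975)²(1.188×10^-4)/(0.612) = 0.1902 H.
U = ½LI² = ½(0.1902)(9.46)² = 8.51 J.

U ≈ 8.51 J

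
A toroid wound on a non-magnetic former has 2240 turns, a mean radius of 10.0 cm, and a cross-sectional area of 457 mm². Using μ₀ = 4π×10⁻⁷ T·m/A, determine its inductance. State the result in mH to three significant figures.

L ≈ 4.59 mH

For a thin toroid, L = μ₀N²A/(2πR).
L = (4π×10⁻⁷)(2240)²(4.570×10^-4) / (2π×0.1 m) = 4.586×10^-3 H.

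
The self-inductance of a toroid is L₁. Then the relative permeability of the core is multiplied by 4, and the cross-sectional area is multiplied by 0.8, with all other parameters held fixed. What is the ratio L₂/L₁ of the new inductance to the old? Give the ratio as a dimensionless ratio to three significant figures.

For a toroid, L ∝ μᵣN²A/R.
L₂/L₁ = (4) × (0.8) = 3.20.

L₂/L₁ = 3.20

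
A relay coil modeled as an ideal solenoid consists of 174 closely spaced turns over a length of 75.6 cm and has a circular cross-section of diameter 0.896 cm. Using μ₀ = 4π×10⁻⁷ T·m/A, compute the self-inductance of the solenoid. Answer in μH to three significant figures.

A = π(d/2)² = π(4.480×10^-3 m)² = 6.305×10^-5 m².
For a long solenoid, L = μ₀N²A/ℓ.
L = (4π×10⁻⁷)(174)²(6.305×10^-5)/(0.756 m) = 3.173×10^-6 H.

L ≈ 3.17 μH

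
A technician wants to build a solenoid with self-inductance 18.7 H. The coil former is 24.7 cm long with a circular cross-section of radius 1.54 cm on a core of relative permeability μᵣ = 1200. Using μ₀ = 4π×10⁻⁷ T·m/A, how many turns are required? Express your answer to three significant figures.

A = πr² = π(1.540×10^-2 m)² = 7.451×10^-4 m².
From L = μ₀μᵣN²A/ℓ, N = √(Lℓ / (μ₀μᵣA)).
N = √[(18.7)(0.247) / ((4π×10⁻⁷)(1200)×7.451×10^-4)] = √(4.111×10^6) ≈ 2027.6.

N ≈ 2030 turns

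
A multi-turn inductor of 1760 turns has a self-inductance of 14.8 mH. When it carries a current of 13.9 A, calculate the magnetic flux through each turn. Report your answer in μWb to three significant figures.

Φ_B ≈ 117 μWb

From L = NΦ_B/I, the flux per turn is Φ_B = LI/N.
Φ_B = (1.480×10^-2 H)(13.9 A)/1760 = 1.169×10^-4 Wb.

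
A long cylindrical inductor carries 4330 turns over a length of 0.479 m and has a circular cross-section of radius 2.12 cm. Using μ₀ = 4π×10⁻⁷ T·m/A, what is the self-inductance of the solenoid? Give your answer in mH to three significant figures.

L ≈ 69.4 mH

A = πr² = π(2.120×10^-2 m)² = 1.412×10^-3 m².
For a long solenoid, L = μ₀N²A/ℓ.
L = (4π×10⁻⁷)(4330)²(1.412×10^-3)/(0.479 m) = 6.94499×10^-2 H.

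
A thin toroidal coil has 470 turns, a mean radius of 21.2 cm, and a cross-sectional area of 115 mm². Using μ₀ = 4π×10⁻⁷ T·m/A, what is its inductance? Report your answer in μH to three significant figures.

L ≈ 24.0 μH

For a thin toroid, L = μ₀N²A/(2πR).
L = (4π×10⁻⁷)(470)²(1.150×10^-4) / (2π×0.212 m) = 2.397×10^-5 H.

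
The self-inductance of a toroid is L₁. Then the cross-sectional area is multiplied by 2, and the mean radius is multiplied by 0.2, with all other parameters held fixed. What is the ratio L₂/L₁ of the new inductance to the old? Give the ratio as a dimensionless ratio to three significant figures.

For a toroid, L ∝ μᵣN²A/R.
L₂/L₁ = (2) × (0.2)^-1 = 10.0.

L₂/L₁ = 10.0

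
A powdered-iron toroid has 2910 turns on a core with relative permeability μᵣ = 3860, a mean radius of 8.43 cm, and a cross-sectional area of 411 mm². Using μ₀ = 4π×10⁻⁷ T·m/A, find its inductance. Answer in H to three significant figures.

For a thin toroid, L = μ₀μᵣN²A/(2πR).
L = (4π×10⁻⁷)(3860)(2910)²(4.110×10^-4) / (2π×8.430×10^-2 m) = 31.87 H.

L ≈ 31.9 H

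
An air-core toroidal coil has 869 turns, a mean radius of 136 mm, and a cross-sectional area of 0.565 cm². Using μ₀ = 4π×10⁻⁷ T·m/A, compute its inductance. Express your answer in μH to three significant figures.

For a thin toroid, L = μ₀N²A/(2πR).
L = (4π×10⁻⁷)(869)²(5.650×10^-5) / (2π×0.136 m) = 6.274×10^-5 H.

L ≈ 62.7 μH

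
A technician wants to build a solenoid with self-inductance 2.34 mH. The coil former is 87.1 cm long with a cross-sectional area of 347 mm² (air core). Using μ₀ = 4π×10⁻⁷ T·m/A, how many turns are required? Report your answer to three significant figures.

A = 347 mm² = 3.470×10^-4 m².
From L = μ₀N²A/ℓ, N = √(Lℓ / (μ₀A)).
N = √[(2.340×10^-3)(0.871) / ((4π×10⁻⁷)×3.470×10^-4)] = √(4.674×10^6) ≈ 2162.0.

N ≈ 2160 turns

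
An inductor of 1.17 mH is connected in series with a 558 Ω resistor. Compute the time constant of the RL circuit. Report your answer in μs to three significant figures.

τ ≈ 2.10 μs

τ = L/R = (1.170×10^-3 H)/(558 Ω) = 2.097×10^-6 s.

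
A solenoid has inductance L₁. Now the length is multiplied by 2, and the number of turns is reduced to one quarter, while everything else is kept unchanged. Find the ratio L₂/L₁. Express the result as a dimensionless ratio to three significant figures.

L₂/L₁ = 0.0313

For a solenoid, L ∝ μᵣN²A/ℓ.
L₂/L₁ = (2)^-1 × (0.25)^2 = 0.0313.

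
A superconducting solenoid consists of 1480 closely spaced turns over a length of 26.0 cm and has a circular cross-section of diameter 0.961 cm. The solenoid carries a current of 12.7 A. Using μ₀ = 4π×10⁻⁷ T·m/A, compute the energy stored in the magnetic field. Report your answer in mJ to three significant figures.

A = π(d/2)² = π(4.805×10^-3 m)² = 7.253×10^-5 m².
L = μ₀N²A/ℓ = (4π×10⁻⁷)(1480)²(7.253×10^-5)/(0.26) = 7.679×10^-4 H.
U = ½LI² = ½(7.679×10^-4)(12.7)² = 6.193×10^-2 J.

U ≈ 61.9 mJ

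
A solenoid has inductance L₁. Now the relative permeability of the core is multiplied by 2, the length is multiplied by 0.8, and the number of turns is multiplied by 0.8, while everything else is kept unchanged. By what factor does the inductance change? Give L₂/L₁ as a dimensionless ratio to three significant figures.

L₂/L₁ = 1.60

For a solenoid, L ∝ μᵣN²A/ℓ.
L₂/L₁ = (2) × (0.8)^-1 × (0.8)^2 = 1.60.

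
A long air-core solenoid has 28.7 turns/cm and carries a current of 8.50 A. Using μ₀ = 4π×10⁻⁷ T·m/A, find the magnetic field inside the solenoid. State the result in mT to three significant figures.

Inside a long solenoid, B = μ₀nI.
B = (4π×10⁻⁷)(2.870×10^3 m⁻¹)(8.50 A) = 3.066×10^-2 T.

B ≈ 30.7 mT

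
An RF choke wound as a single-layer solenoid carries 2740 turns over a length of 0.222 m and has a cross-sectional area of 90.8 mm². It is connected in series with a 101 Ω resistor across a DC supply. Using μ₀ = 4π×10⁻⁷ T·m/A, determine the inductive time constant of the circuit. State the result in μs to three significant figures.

A = 90.8 mm² = 9.080×10^-5 m².
L = μ₀N²A/ℓ = (4π×10⁻⁷)(2740)²(9.080×10^-5)/(0.222) = 3.859×10^-3 H.
τ = L/R = (3.859×10^-3)/(101) = 3.821×10^-5 s.

τ ≈ 38.2 μs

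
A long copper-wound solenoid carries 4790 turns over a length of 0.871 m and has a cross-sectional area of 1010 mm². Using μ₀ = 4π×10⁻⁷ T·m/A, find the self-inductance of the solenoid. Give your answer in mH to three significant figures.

A = 1010 mm² = 1.010×10^-3 m².
For a long solenoid, L = μ₀N²A/ℓ.
L = (4π×10⁻⁷)(4790)²(1.010×10^-3)/(0.871 m) = 3.343×10^-2 H.

L ≈ 33.4 mH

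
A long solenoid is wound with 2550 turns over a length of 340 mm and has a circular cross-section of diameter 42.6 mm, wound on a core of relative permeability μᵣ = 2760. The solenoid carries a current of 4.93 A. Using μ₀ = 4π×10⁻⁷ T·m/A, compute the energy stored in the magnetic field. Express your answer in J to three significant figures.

U ≈ 1150 J

A = π(d/2)² = π(2.130×10^-2 m)² = 1.425×10^-3 m².
L = μ₀μᵣN²A/ℓ = (4π×10⁻⁷)(2760)(2550)²(1.425×10^-3)/(0.34) = 94.54 H.
U = ½LI² = ½(94.54)(4.93)² = 1.149×10^3 J.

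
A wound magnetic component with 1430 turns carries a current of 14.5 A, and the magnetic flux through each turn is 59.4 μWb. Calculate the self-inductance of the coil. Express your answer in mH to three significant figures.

L ≈ 5.86 mH

Self-inductance is defined by L = NΦ_B/I (flux linkage over current).
L = (1430)(5.940×10^-5 Wb)/(14.5 A) = 5.858×10^-3 H.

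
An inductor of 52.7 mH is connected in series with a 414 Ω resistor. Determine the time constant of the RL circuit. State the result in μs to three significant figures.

τ ≈ 127 μs

τ = L/R = (5.270×10^-2 H)/(414 Ω) = 1.273×10^-4 s.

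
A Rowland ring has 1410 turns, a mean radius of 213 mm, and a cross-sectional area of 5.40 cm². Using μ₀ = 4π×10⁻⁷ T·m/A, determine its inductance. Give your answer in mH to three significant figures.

For a thin toroid, L = μ₀N²A/(2πR).
L = (4π×10⁻⁷)(1410)²(5.400×10^-4) / (2π×0.213 m) = 1.008×10^-3 H.

L ≈ 1.01 mH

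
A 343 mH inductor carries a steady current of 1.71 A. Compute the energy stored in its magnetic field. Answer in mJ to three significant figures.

U ≈ 501 mJ

Stored magnetic energy: U = ½LI².
U = ½(0.343 H)(1.71 A)² = 0.50148 J.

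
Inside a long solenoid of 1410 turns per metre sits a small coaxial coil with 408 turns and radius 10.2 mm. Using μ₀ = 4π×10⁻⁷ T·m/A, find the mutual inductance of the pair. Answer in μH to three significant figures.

The outer solenoid produces a uniform field B₁ = μ₀n₁I₁ across the inner coil,
so the flux linkage is N₂Φ = N₂B₁A₂ = μ₀n₁N₂A₂·I₁, giving M = μ₀n₁N₂A₂.
A₂ = πr² = π(1.020×10^-2 m)² = 3.269×10^-4 m².
M = (4π×10⁻⁷)(1410)(408)(3.269×10^-4) = 2.363×10^-4 H.

M ≈ 236 μH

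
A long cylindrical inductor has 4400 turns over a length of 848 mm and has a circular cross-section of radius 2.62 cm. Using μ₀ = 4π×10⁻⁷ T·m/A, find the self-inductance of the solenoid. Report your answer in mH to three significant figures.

L ≈ 61.9 mH

A = πr² = π(2.620×10^-2 m)² = 2.157×10^-3 m².
For a long solenoid, L = μ₀N²A/ℓ.
L = (4π×10⁻⁷)(4400)²(2.157×10^-3)/(0.848 m) = 6.187×10^-2 H.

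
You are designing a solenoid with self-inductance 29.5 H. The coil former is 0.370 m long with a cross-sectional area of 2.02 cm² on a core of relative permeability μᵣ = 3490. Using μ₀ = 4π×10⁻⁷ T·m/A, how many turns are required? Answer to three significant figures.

N ≈ 3510 turns

A = 2.02 cm² = 2.020×10^-4 m².
From L = μ₀μᵣN²A/ℓ, N = √(Lℓ / (μ₀μᵣA)).
N = √[(29.5)(0.37) / ((4π×10⁻⁷)(3490)×2.020×10^-4)] = √(1.232×10^7) ≈ 3510.1.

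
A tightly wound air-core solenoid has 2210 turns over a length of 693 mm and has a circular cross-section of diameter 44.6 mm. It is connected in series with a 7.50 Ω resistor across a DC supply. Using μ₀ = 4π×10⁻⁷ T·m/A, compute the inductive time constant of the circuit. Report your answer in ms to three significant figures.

τ ≈ 1.84 ms

A = π(d/2)² = π(2.230×10^-2 m)² = 1.562×10^-3 m².
L = μ₀N²A/ℓ = (4π×10⁻⁷)(2210)²(1.562×10^-3)/(0.693) = 1.384×10^-2 H.
τ = L/R = (1.384×10^-2)/(7.50) = 1.8448×10^-3 s.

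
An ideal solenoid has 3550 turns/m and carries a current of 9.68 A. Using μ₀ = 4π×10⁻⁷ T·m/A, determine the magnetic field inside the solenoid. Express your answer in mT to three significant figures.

B ≈ 43.2 mT

Inside a long solenoid, B = μ₀nI.
B = (4π×10⁻⁷)(3.550×10^3 m⁻¹)(9.68 A) = 4.318×10^-2 T.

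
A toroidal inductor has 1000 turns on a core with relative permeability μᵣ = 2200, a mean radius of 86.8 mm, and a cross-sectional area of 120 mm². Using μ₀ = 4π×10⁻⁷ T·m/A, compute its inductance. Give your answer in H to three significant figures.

For a thin toroid, L = μ₀μᵣN²A/(2πR).
L = (4π×10⁻⁷)(2200)(1000)²(1.200×10^-4) / (2π×8.680×10^-2 m) = 0.6083 H.

L ≈ 0.608 H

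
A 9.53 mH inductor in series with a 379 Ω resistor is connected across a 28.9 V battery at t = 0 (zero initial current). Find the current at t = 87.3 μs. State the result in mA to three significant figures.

I ≈ 73.9 mA

τ = L/R = 9.530×10^-3/379 = 2.5145×10^-5 s; final current I_∞ = ε/R = 28.9/379 = 7.625×10^-2 A.
I(t) = I_∞(1 − e^(−t/τ)) with t/τ = 3.472.
I = (7.625×10^-2)(1 − e^(−3.472)) = 7.388×10^-2 A.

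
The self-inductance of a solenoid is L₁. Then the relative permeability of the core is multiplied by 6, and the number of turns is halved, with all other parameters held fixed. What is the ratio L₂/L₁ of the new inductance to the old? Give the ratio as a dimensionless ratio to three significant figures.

L₂/L₁ = 1.50

For a solenoid, L ∝ μᵣN²A/ℓ.
L₂/L₁ = (6) × (0.5)^2 = 1.50.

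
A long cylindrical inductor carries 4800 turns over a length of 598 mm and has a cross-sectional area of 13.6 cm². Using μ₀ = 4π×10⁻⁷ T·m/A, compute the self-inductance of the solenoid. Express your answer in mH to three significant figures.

L ≈ 65.8 mH

A = 13.6 cm² = 1.360×10^-3 m².
For a long solenoid, L = μ₀N²A/ℓ.
L = (4π×10⁻⁷)(4800)²(1.360×10^-3)/(0.598 m) = 6.5846×10^-2 H.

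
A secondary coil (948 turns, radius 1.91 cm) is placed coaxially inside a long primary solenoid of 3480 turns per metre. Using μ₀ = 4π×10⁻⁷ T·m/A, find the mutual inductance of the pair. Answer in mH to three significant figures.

The outer solenoid produces a uniform field B₁ = μ₀n₁I₁ across the inner coil,
so the flux linkage is N₂Φ = N₂B₁A₂ = μ₀n₁N₂A₂·I₁, giving M = μ₀n₁N₂A₂.
A₂ = πr² = π(1.910×10^-2 m)² = 1.146×10^-3 m².
M = (4π×10⁻⁷)(3480)(948)(1.146×10^-3) = 4.751×10^-3 H.

M ≈ 4.75 mH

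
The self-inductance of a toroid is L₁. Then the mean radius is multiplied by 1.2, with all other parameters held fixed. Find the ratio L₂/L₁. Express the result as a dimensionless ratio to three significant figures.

L₂/L₁ = 0.833

For a toroid, L ∝ μᵣN²A/R.
L₂/L₁ = (1.2)^-1 = 0.833.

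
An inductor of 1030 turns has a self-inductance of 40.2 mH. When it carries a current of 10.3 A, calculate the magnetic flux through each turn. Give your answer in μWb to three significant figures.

From L = NΦ_B/I, the flux per turn is Φ_B = LI/N.
Φ_B = (4.020×10^-2 H)(10.3 A)/1030 = 4.020×10^-4 Wb.

Φ_B ≈ 402 μWb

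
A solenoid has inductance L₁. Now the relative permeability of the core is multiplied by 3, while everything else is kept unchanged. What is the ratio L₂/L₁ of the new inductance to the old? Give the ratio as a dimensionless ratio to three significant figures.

For a solenoid, L ∝ μᵣN²A/ℓ.
L₂/L₁ = (3) = 3.00.

L₂/L₁ = 3.00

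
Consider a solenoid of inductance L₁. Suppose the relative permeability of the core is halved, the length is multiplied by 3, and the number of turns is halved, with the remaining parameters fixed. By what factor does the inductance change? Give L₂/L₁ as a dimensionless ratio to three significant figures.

For a solenoid, L ∝ μᵣN²A/ℓ.
L₂/L₁ = (0.5) × (3)^-1 × (0.5)^2 = 0.0417.

L₂/L₁ = 0.0417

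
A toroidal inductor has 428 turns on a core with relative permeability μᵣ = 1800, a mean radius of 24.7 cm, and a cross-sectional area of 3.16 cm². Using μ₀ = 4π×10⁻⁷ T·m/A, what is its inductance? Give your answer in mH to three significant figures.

L ≈ 84.4 mH

For a thin toroid, L = μ₀μᵣN²A/(2πR).
L = (4π×10⁻⁷)(1800)(428)²(3.160×10^-4) / (2π×0.247 m) = 8.437×10^-2 H.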